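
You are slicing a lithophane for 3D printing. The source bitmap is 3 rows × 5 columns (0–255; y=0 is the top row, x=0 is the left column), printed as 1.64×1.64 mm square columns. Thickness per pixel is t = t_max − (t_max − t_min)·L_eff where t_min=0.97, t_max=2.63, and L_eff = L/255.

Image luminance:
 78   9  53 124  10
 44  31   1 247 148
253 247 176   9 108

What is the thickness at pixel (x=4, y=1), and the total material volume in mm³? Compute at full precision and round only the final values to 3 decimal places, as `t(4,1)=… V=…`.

t(4,1)=1.667 V=79.176

span = t_max - t_min = 2.63 - 0.97 = 1.660
L(4,1) = 148, L_eff = 148/255 = 0.580392
t(4,1) = 2.63 - 1.660·0.580392 = 1.667
Σt over all 3·5 pixels = 750667/25500 ≈ 29.4379216
V = pitch²·Σt = 1.64²·750667/25500 = 79.176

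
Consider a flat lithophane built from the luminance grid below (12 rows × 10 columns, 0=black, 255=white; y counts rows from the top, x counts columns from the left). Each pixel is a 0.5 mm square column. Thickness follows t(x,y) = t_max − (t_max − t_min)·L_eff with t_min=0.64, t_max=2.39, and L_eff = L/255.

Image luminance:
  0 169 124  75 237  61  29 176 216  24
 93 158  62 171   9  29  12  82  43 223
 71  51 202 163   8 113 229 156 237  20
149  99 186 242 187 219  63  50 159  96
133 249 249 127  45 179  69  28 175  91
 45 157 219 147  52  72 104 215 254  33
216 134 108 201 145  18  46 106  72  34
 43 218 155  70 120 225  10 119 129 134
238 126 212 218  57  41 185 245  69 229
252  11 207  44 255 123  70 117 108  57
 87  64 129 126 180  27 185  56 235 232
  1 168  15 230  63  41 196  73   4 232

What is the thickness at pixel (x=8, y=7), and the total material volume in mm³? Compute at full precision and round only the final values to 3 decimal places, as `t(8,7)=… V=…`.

t(8,7)=1.505 V=46.227

span = t_max - t_min = 2.39 - 0.64 = 1.750
L(8,7) = 129, L_eff = 129/255 = 0.505882
t(8,7) = 2.39 - 1.750·0.505882 = 1.505
Σt over all 12·10 pixels = 62869/340 ≈ 184.9088235
V = pitch²·Σt = 0.5²·62869/340 = 46.227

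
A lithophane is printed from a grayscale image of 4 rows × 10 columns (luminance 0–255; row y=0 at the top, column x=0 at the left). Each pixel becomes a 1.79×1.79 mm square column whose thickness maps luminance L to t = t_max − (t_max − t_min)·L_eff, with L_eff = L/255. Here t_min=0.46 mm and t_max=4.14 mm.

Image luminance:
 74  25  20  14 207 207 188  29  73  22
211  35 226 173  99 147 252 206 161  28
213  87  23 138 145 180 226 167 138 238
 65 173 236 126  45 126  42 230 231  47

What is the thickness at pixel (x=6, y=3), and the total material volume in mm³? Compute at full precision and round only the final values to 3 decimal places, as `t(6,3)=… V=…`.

t(6,3)=3.534 V=286.778

span = t_max - t_min = 4.14 - 0.46 = 3.680
L(6,3) = 42, L_eff = 42/255 = 0.164706
t(6,3) = 4.14 - 3.680·0.164706 = 3.534
Σt over all 4·10 pixels = 570584/6375 ≈ 89.5033725
V = pitch²·Σt = 1.79²·570584/6375 = 286.778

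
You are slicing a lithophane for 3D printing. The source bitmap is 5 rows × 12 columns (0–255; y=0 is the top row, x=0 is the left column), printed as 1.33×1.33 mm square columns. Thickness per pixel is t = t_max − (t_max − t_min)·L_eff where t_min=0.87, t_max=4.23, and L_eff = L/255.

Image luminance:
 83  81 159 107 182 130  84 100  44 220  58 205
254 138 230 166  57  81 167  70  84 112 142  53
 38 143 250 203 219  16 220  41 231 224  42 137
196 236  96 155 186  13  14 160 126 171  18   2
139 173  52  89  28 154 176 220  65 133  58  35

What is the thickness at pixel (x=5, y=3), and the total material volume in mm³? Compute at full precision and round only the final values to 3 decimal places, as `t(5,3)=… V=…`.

t(5,3)=4.059 V=274.930

span = t_max - t_min = 4.23 - 0.87 = 3.360
L(5,3) = 13, L_eff = 13/255 = 0.050980
t(5,3) = 4.23 - 3.360·0.050980 = 4.059
Σt over all 5·12 pixels = 330277/2125 ≈ 155.4244706
V = pitch²·Σt = 1.33²·330277/2125 = 274.930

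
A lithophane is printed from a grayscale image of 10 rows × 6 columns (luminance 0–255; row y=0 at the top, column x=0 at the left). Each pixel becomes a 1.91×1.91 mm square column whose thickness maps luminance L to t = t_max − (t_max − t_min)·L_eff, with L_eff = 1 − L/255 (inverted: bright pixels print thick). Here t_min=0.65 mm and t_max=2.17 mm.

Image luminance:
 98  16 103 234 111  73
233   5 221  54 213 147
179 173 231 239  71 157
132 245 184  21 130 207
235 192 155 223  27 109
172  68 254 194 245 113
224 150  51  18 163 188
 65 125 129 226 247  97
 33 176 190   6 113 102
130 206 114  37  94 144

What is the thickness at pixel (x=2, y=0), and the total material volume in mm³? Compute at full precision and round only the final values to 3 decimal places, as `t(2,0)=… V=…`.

t(2,0)=1.264 V=326.939

span = t_max - t_min = 2.17 - 0.65 = 1.520
L(2,0) = 103, L_eff = 1 - 103/255 = 0.596078 (inverted)
t(2,0) = 2.17 - 1.520·0.596078 = 1.264
Σt over all 10·6 pixels = 571321/6375 ≈ 89.6189804
V = pitch²·Σt = 1.91²·571321/6375 = 326.939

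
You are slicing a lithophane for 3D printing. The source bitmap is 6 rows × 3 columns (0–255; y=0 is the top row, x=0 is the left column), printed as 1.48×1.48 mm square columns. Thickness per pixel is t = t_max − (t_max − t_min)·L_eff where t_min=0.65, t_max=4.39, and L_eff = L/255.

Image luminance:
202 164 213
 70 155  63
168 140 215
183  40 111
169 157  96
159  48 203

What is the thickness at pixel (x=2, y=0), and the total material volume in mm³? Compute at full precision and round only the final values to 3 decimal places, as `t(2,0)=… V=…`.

t(2,0)=1.266 V=90.972

span = t_max - t_min = 4.39 - 0.65 = 3.740
L(2,0) = 213, L_eff = 213/255 = 0.835294
t(2,0) = 4.39 - 3.740·0.835294 = 1.266
Σt over all 6·3 pixels = 41.532
V = pitch²·Σt = 1.48²·41.532 = 90.972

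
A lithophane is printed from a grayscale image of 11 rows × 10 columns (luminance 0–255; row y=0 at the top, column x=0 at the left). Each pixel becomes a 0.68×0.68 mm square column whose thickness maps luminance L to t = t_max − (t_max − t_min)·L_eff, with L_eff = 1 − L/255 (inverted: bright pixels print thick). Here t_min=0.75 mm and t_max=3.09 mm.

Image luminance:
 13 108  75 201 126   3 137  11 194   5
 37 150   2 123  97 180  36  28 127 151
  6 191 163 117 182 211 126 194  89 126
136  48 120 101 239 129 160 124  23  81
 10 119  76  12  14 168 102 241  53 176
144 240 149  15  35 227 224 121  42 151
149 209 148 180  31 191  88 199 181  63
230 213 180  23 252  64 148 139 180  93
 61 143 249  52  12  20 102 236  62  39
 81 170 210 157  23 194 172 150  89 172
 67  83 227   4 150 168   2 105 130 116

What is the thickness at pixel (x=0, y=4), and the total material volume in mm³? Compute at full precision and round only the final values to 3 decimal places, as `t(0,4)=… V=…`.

span = t_max - t_min = 3.09 - 0.75 = 2.340
L(0,4) = 10, L_eff = 1 - 10/255 = 0.960784 (inverted)
t(0,4) = 3.09 - 2.340·0.960784 = 0.842
Σt over all 11·10 pixels = 861369/4250 ≈ 202.6750588
V = pitch²·Σt = 0.68²·861369/4250 = 93.717

t(0,4)=0.842 V=93.717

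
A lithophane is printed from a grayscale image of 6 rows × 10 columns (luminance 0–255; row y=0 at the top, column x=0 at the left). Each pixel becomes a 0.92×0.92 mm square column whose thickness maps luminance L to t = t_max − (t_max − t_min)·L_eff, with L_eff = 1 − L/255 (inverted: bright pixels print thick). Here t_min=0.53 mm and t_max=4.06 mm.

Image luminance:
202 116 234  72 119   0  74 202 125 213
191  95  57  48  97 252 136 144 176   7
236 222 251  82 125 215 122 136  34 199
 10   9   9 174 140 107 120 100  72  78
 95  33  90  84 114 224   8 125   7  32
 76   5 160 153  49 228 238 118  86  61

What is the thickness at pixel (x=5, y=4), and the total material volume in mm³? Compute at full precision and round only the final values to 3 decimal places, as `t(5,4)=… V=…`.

span = t_max - t_min = 4.06 - 0.53 = 3.530
L(5,4) = 224, L_eff = 1 - 224/255 = 0.121569 (inverted)
t(5,4) = 4.06 - 3.530·0.121569 = 3.631
Σt over all 6·10 pixels = 128.522
V = pitch²·Σt = 0.92²·128.522 = 108.781

t(5,4)=3.631 V=108.781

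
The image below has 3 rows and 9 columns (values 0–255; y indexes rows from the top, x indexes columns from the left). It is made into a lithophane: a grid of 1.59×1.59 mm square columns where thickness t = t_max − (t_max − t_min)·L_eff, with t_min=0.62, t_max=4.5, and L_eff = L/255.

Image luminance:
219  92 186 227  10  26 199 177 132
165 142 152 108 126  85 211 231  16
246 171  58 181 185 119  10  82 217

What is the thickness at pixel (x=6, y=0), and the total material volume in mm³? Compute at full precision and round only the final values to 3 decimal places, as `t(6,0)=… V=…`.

span = t_max - t_min = 4.5 - 0.62 = 3.880
L(6,0) = 199, L_eff = 199/255 = 0.780392
t(6,0) = 4.5 - 3.880·0.780392 = 1.472
Σt over all 3·9 pixels = 817163/12750 ≈ 64.0912157
V = pitch²·Σt = 1.59²·817163/12750 = 162.029

t(6,0)=1.472 V=162.029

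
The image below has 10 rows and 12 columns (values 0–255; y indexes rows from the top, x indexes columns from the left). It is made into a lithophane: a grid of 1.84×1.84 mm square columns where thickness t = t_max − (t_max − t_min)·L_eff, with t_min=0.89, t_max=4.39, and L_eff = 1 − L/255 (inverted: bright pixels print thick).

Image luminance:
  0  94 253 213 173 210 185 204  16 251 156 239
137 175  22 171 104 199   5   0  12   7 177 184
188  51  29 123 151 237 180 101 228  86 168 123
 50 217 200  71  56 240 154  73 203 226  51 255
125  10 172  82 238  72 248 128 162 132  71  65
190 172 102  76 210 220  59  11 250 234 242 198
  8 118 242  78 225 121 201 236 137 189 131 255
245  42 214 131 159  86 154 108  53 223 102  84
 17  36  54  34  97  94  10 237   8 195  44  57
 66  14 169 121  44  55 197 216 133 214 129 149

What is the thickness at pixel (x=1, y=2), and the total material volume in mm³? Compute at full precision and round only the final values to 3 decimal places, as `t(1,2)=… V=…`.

span = t_max - t_min = 4.39 - 0.89 = 3.500
L(1,2) = 51, L_eff = 1 - 51/255 = 0.800000 (inverted)
t(1,2) = 4.39 - 3.500·0.800000 = 1.590
Σt over all 10·12 pixels = 166811/510 ≈ 327.0803922
V = pitch²·Σt = 1.84²·166811/510 = 1107.363

t(1,2)=1.590 V=1107.363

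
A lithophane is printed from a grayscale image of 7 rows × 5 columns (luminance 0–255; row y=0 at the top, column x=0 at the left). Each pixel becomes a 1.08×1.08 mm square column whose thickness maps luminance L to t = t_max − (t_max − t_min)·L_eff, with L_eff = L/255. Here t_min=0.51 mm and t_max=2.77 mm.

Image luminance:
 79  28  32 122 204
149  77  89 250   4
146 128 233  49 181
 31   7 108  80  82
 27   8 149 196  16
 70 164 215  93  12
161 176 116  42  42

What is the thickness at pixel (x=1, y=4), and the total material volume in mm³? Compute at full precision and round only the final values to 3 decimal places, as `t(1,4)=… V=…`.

t(1,4)=2.699 V=76.219

span = t_max - t_min = 2.77 - 0.51 = 2.260
L(1,4) = 8, L_eff = 8/255 = 0.031373
t(1,4) = 2.77 - 2.260·0.031373 = 2.699
Σt over all 7·5 pixels = 1666309/25500 ≈ 65.3454510
V = pitch²·Σt = 1.08²·1666309/25500 = 76.219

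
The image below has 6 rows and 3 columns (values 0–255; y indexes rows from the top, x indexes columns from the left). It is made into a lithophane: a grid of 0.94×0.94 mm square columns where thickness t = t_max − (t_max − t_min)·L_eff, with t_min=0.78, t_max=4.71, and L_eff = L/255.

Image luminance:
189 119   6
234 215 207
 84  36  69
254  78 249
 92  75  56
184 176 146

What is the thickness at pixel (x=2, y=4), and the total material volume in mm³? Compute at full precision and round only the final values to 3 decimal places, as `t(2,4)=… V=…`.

span = t_max - t_min = 4.71 - 0.78 = 3.930
L(2,4) = 56, L_eff = 56/255 = 0.219608
t(2,4) = 4.71 - 3.930·0.219608 = 3.847
Σt over all 6·3 pixels = 397191/8500 ≈ 46.7283529
V = pitch²·Σt = 0.94²·397191/8500 = 41.289

t(2,4)=3.847 V=41.289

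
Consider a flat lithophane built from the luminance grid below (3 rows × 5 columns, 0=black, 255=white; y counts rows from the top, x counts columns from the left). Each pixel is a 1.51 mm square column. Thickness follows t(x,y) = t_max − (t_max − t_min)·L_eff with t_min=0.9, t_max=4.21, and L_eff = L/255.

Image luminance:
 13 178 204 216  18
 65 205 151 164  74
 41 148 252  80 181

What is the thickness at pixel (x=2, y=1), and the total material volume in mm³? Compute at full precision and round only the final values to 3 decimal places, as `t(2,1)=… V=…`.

span = t_max - t_min = 4.21 - 0.9 = 3.310
L(2,1) = 151, L_eff = 151/255 = 0.592157
t(2,1) = 4.21 - 3.310·0.592157 = 2.250
Σt over all 3·5 pixels = 190327/5100 ≈ 37.3190196
V = pitch²·Σt = 1.51²·190327/5100 = 85.091

t(2,1)=2.250 V=85.091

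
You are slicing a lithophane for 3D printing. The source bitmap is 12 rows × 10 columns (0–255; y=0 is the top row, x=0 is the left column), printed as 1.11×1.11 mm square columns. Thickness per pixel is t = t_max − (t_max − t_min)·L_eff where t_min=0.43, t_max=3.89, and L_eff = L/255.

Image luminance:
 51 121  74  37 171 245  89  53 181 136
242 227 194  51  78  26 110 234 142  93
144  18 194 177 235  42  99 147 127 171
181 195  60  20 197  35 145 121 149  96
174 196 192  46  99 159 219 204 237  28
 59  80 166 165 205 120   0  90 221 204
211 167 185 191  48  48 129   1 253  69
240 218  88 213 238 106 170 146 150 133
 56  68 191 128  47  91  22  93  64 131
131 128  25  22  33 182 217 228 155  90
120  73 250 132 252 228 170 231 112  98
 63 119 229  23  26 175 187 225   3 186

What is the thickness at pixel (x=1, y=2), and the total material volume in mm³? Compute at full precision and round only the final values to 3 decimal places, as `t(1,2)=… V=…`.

t(1,2)=3.646 V=307.992

span = t_max - t_min = 3.89 - 0.43 = 3.460
L(1,2) = 18, L_eff = 18/255 = 0.070588
t(1,2) = 3.89 - 3.460·0.070588 = 3.646
Σt over all 12·10 pixels = 18748/75 ≈ 249.9733333
V = pitch²·Σt = 1.11²·18748/75 = 307.992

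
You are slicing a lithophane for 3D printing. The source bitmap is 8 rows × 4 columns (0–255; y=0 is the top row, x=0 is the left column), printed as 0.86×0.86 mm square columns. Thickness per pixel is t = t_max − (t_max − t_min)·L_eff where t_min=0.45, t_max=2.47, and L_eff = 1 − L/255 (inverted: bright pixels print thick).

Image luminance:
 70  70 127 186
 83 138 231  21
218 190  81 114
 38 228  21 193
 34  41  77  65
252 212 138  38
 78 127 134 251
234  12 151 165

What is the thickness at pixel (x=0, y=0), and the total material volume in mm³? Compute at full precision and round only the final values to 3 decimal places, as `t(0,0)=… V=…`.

span = t_max - t_min = 2.47 - 0.45 = 2.020
L(0,0) = 70, L_eff = 1 - 70/255 = 0.725490 (inverted)
t(0,0) = 2.47 - 2.020·0.725490 = 1.005
Σt over all 8·4 pixels = 294709/6375 ≈ 46.2288627
V = pitch²·Σt = 0.86²·294709/6375 = 34.191

t(0,0)=1.005 V=34.191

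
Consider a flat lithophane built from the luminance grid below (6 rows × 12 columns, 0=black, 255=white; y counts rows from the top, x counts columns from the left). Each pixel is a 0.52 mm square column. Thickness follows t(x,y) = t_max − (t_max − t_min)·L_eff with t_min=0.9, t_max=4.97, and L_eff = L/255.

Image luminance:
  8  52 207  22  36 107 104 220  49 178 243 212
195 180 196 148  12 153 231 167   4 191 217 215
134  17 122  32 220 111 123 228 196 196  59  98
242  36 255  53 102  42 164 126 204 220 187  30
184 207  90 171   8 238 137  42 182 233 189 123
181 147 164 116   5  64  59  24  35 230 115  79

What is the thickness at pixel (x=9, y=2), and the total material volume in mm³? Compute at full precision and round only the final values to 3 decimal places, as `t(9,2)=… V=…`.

span = t_max - t_min = 4.97 - 0.9 = 4.070
L(9,2) = 196, L_eff = 196/255 = 0.768627
t(9,2) = 4.97 - 4.070·0.768627 = 1.842
Σt over all 6·12 pixels = 1743717/8500 ≈ 205.1431765
V = pitch²·Σt = 0.52²·1743717/8500 = 55.471

t(9,2)=1.842 V=55.471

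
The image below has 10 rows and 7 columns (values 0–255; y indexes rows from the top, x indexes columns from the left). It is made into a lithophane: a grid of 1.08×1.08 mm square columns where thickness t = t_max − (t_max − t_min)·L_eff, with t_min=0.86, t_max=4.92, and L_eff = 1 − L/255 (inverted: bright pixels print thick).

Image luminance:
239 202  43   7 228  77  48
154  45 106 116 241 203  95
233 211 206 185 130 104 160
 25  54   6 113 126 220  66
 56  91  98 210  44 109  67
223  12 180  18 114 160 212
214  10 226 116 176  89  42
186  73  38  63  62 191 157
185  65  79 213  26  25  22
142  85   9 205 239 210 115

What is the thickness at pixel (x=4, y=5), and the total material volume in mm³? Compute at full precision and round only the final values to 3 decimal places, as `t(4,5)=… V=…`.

span = t_max - t_min = 4.92 - 0.86 = 4.060
L(4,5) = 114, L_eff = 1 - 114/255 = 0.552941 (inverted)
t(4,5) = 4.92 - 4.060·0.552941 = 2.675
Σt over all 10·7 pixels = 2933/15 ≈ 195.5333333
V = pitch²·Σt = 1.08²·2933/15 = 228.070

t(4,5)=2.675 V=228.070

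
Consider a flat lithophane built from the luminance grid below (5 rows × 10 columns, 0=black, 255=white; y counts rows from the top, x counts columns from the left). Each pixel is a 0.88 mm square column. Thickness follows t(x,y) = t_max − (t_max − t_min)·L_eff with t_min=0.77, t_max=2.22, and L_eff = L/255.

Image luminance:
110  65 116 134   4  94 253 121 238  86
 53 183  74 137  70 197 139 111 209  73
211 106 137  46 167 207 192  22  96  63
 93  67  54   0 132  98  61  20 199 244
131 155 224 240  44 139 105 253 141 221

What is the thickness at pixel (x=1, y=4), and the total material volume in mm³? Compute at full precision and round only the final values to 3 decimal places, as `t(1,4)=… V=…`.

span = t_max - t_min = 2.22 - 0.77 = 1.450
L(1,4) = 155, L_eff = 155/255 = 0.607843
t(1,4) = 2.22 - 1.450·0.607843 = 1.339
Σt over all 5·10 pixels = 76477/1020 ≈ 74.9774510
V = pitch²·Σt = 0.88²·76477/1020 = 58.063

t(1,4)=1.339 V=58.063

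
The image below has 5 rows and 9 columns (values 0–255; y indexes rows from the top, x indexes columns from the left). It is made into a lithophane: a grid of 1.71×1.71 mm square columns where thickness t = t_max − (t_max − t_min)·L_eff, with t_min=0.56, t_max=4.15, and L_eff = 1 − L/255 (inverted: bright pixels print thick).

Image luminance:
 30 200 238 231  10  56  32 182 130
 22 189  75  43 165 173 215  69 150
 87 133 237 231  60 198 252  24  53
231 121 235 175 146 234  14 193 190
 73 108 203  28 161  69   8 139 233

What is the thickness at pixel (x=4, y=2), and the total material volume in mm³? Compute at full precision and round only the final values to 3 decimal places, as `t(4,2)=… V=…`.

t(4,2)=1.405 V=322.581

span = t_max - t_min = 4.15 - 0.56 = 3.590
L(4,2) = 60, L_eff = 1 - 60/255 = 0.764706 (inverted)
t(4,2) = 4.15 - 3.590·0.764706 = 1.405
Σt over all 5·9 pixels = 1406557/12750 ≈ 110.3181961
V = pitch²·Σt = 1.71²·1406557/12750 = 322.581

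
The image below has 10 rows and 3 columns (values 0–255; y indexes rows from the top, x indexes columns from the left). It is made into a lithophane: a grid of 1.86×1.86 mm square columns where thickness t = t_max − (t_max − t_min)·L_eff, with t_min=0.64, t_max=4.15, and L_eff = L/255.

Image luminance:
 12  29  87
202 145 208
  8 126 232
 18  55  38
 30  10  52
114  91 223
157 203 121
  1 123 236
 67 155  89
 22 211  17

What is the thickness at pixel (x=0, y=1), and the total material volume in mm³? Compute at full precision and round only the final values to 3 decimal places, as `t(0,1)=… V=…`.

span = t_max - t_min = 4.15 - 0.64 = 3.510
L(0,1) = 202, L_eff = 202/255 = 0.792157
t(0,1) = 4.15 - 3.510·0.792157 = 1.370
Σt over all 10·3 pixels = 174414/2125 ≈ 82.0771765
V = pitch²·Σt = 1.86²·174414/2125 = 283.954

t(0,1)=1.370 V=283.954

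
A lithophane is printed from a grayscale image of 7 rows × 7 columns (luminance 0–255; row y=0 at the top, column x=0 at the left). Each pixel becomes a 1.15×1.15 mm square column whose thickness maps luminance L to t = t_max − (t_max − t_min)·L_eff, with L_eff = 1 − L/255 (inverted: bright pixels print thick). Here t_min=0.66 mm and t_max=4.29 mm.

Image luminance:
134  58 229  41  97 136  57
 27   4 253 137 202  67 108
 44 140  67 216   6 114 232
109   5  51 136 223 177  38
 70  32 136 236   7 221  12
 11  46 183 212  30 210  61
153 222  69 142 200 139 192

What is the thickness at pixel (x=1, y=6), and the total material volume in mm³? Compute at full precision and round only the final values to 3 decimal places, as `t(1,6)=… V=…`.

span = t_max - t_min = 4.29 - 0.66 = 3.630
L(1,6) = 222, L_eff = 1 - 222/255 = 0.129412 (inverted)
t(1,6) = 4.29 - 3.630·0.129412 = 3.820
Σt over all 7·7 pixels = 481811/4250 ≈ 113.3672941
V = pitch²·Σt = 1.15²·481811/4250 = 149.928

t(1,6)=3.820 V=149.928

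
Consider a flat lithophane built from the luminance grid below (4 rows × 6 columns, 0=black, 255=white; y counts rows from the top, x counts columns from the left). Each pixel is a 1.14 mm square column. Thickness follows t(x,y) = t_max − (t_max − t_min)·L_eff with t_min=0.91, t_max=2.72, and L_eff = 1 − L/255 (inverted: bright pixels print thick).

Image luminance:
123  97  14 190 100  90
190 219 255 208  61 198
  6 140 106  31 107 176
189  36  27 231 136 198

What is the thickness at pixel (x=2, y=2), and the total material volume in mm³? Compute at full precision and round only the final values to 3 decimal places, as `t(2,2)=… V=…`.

span = t_max - t_min = 2.72 - 0.91 = 1.810
L(2,2) = 106, L_eff = 1 - 106/255 = 0.584314 (inverted)
t(2,2) = 2.72 - 1.810·0.584314 = 1.662
Σt over all 4·6 pixels = 16516/375 ≈ 44.0426667
V = pitch²·Σt = 1.14²·16516/375 = 57.238

t(2,2)=1.662 V=57.238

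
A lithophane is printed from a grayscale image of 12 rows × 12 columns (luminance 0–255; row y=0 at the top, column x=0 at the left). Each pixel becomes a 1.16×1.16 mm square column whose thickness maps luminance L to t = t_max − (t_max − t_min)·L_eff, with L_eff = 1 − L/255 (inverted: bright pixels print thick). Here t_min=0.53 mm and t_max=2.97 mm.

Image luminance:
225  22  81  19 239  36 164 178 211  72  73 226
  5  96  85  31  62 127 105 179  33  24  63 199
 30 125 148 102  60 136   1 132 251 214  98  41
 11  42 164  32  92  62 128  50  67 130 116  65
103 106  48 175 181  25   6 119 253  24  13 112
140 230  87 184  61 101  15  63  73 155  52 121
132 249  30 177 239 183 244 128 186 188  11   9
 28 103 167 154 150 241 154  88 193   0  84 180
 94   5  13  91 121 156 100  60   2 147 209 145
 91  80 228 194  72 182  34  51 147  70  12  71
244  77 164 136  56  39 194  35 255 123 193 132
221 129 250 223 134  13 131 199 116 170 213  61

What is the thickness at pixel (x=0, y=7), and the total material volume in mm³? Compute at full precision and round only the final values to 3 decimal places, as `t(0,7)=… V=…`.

span = t_max - t_min = 2.97 - 0.53 = 2.440
L(0,7) = 28, L_eff = 1 - 28/255 = 0.890196 (inverted)
t(0,7) = 2.97 - 2.440·0.890196 = 0.798
Σt over all 12·12 pixels = 99536/425 ≈ 234.2023529
V = pitch²·Σt = 1.16²·99536/425 = 315.143

t(0,7)=0.798 V=315.143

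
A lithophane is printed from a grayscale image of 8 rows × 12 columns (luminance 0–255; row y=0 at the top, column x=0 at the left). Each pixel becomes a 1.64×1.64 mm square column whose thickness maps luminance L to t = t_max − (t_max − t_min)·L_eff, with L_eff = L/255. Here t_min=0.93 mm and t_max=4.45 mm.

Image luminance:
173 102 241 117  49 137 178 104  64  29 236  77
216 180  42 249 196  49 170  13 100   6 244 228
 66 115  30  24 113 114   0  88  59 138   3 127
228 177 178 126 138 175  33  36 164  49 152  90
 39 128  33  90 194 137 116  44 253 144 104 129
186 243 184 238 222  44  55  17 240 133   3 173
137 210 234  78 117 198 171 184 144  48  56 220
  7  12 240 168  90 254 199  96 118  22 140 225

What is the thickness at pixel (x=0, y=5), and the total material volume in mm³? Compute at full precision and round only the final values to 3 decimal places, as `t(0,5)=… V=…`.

span = t_max - t_min = 4.45 - 0.93 = 3.520
L(0,5) = 186, L_eff = 186/255 = 0.729412
t(0,5) = 4.45 - 3.520·0.729412 = 1.882
Σt over all 8·12 pixels = 331016/1275 ≈ 259.6203922
V = pitch²·Σt = 1.64²·331016/1275 = 698.275

t(0,5)=1.882 V=698.275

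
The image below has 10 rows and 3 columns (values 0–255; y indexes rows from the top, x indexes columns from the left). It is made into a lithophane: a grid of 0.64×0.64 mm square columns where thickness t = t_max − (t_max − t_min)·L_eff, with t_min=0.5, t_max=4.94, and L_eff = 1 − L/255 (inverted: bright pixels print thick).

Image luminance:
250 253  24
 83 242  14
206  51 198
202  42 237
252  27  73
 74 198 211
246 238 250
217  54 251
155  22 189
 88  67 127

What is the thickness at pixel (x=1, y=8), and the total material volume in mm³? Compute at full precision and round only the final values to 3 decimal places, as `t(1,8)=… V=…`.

span = t_max - t_min = 4.94 - 0.5 = 4.440
L(1,8) = 22, L_eff = 1 - 22/255 = 0.913725 (inverted)
t(1,8) = 4.94 - 4.440·0.913725 = 0.883
Σt over all 10·3 pixels = 199892/2125 ≈ 94.0668235
V = pitch²·Σt = 0.64²·199892/2125 = 38.530

t(1,8)=0.883 V=38.530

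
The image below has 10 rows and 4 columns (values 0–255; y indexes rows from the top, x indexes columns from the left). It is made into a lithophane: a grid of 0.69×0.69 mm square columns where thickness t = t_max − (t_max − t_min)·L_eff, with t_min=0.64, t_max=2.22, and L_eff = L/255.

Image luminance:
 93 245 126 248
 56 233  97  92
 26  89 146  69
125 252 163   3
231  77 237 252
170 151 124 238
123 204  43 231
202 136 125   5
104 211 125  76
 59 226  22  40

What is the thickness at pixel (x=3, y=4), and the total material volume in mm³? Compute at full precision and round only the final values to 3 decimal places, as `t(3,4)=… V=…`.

span = t_max - t_min = 2.22 - 0.64 = 1.580
L(3,4) = 252, L_eff = 252/255 = 0.988235
t(3,4) = 2.22 - 1.580·0.988235 = 0.659
Σt over all 10·4 pixels = 9329/170 ≈ 54.8764706
V = pitch²·Σt = 0.69²·9329/170 = 26.127

t(3,4)=0.659 V=26.127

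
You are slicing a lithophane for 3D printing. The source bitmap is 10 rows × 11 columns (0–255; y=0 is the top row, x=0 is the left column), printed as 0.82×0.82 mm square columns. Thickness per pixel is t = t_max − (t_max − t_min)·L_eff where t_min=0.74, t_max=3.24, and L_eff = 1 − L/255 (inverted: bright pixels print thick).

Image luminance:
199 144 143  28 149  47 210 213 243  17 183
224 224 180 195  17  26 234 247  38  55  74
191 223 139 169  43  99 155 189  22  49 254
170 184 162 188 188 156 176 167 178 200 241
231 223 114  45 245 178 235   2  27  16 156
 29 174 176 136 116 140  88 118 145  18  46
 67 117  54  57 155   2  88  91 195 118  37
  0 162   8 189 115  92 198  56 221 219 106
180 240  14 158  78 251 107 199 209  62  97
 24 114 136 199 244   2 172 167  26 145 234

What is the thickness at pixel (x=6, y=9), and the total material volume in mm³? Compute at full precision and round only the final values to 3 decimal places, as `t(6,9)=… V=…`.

span = t_max - t_min = 3.24 - 0.74 = 2.500
L(6,9) = 172, L_eff = 1 - 172/255 = 0.325490 (inverted)
t(6,9) = 3.24 - 2.500·0.325490 = 2.426
Σt over all 10·11 pixels = 57497/255 ≈ 225.4784314
V = pitch²·Σt = 0.82²·57497/255 = 151.612

t(6,9)=2.426 V=151.612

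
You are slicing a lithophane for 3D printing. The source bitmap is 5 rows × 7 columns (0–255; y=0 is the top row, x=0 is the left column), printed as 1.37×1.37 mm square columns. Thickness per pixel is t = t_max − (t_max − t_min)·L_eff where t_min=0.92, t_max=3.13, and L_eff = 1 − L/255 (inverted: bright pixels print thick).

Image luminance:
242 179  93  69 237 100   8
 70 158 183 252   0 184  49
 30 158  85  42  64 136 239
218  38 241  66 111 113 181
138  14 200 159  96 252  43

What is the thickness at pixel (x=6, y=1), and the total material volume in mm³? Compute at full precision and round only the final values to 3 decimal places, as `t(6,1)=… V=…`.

t(6,1)=1.345 V=132.789

span = t_max - t_min = 3.13 - 0.92 = 2.210
L(6,1) = 49, L_eff = 1 - 49/255 = 0.807843 (inverted)
t(6,1) = 3.13 - 2.210·0.807843 = 1.345
Σt over all 5·7 pixels = 26531/375 ≈ 70.7493333
V = pitch²·Σt = 1.37²·26531/375 = 132.789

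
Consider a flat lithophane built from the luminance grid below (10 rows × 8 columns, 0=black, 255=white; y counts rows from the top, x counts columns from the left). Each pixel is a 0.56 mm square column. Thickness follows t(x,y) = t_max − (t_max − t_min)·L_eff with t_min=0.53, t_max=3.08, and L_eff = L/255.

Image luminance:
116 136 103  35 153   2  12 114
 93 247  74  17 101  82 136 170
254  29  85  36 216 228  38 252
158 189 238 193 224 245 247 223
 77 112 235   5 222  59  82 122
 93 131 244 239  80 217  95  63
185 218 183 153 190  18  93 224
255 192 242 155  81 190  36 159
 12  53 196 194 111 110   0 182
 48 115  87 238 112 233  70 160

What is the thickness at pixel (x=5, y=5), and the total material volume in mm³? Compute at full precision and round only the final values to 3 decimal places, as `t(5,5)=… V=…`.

span = t_max - t_min = 3.08 - 0.53 = 2.550
L(5,5) = 217, L_eff = 217/255 = 0.850980
t(5,5) = 3.08 - 2.550·0.850980 = 0.910
Σt over all 10·8 pixels = 136.23
V = pitch²·Σt = 0.56²·136.23 = 42.722

t(5,5)=0.910 V=42.722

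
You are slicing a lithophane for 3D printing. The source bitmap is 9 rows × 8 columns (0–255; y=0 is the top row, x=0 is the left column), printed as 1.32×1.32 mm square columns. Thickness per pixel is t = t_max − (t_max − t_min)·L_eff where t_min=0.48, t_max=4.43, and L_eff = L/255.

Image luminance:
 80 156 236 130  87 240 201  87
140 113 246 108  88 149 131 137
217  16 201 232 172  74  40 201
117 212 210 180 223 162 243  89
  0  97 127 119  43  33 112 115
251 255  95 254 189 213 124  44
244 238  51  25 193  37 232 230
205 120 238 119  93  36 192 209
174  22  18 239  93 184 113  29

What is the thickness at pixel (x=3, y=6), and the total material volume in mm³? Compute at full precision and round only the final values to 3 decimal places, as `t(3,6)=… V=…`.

t(3,6)=4.043 V=277.137

span = t_max - t_min = 4.43 - 0.48 = 3.950
L(3,6) = 25, L_eff = 25/255 = 0.098039
t(3,6) = 4.43 - 3.950·0.098039 = 4.043
Σt over all 9·8 pixels = 270393/1700 ≈ 159.0547059
V = pitch²·Σt = 1.32²·270393/1700 = 277.137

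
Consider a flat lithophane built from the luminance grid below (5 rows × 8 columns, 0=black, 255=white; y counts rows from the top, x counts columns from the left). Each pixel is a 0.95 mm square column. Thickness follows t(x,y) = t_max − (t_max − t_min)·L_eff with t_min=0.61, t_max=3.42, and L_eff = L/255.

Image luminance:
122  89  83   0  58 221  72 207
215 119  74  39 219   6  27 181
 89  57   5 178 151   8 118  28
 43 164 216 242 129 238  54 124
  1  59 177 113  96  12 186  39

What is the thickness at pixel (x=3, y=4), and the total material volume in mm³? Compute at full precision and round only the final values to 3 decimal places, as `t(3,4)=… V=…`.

span = t_max - t_min = 3.42 - 0.61 = 2.810
L(3,4) = 113, L_eff = 113/255 = 0.443137
t(3,4) = 3.42 - 2.810·0.443137 = 2.175
Σt over all 5·8 pixels = 2291621/25500 ≈ 89.8674902
V = pitch²·Σt = 0.95²·2291621/25500 = 81.105

t(3,4)=2.175 V=81.105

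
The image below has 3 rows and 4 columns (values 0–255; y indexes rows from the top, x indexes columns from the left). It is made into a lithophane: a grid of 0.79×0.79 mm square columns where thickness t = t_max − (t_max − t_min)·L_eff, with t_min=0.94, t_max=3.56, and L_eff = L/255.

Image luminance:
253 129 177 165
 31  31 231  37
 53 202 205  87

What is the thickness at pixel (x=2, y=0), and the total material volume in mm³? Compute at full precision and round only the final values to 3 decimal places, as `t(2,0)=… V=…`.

t(2,0)=1.741 V=16.395

span = t_max - t_min = 3.56 - 0.94 = 2.620
L(2,0) = 177, L_eff = 177/255 = 0.694118
t(2,0) = 3.56 - 2.620·0.694118 = 1.741
Σt over all 3·4 pixels = 334949/12750 ≈ 26.2705098
V = pitch²·Σt = 0.79²·334949/12750 = 16.395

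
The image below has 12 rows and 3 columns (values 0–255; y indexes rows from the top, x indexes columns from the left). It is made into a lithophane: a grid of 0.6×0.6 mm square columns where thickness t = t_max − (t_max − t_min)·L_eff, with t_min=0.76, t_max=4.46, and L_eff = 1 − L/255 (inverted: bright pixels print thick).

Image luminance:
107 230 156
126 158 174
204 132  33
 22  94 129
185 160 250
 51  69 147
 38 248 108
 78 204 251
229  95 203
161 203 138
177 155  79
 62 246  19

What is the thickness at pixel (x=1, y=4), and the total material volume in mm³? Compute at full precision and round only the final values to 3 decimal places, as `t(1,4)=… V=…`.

span = t_max - t_min = 4.46 - 0.76 = 3.700
L(1,4) = 160, L_eff = 1 - 160/255 = 0.372549 (inverted)
t(1,4) = 4.46 - 3.700·0.372549 = 3.082
Σt over all 12·3 pixels = 17283/170 ≈ 101.6647059
V = pitch²·Σt = 0.6²·17283/170 = 36.599

t(1,4)=3.082 V=36.599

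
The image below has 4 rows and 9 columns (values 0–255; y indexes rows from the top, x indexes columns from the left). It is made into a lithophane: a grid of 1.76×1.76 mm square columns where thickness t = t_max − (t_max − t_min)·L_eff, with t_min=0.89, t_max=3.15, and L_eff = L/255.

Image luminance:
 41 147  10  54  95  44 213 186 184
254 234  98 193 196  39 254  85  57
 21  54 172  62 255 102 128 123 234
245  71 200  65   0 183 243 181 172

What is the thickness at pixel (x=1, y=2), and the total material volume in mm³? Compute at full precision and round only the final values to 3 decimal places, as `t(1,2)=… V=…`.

t(1,2)=2.671 V=216.884

span = t_max - t_min = 3.15 - 0.89 = 2.260
L(1,2) = 54, L_eff = 54/255 = 0.211765
t(1,2) = 3.15 - 2.260·0.211765 = 2.671
Σt over all 4·9 pixels = 178543/2550 ≈ 70.0168627
V = pitch²·Σt = 1.76²·178543/2550 = 216.884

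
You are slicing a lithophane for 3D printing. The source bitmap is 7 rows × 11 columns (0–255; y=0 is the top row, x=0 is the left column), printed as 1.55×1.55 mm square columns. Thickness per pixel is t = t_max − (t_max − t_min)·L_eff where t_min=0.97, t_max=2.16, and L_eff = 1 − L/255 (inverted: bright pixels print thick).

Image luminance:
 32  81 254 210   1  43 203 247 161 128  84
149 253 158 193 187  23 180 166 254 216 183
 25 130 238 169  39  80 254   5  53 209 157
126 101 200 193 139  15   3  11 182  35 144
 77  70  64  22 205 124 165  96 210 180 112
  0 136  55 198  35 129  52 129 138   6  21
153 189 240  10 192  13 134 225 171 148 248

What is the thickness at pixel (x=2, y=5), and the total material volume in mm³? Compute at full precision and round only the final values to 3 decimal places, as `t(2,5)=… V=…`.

t(2,5)=1.227 V=290.001

span = t_max - t_min = 2.16 - 0.97 = 1.190
L(2,5) = 55, L_eff = 1 - 55/255 = 0.784314 (inverted)
t(2,5) = 2.16 - 1.190·0.784314 = 1.227
Σt over all 7·11 pixels = 120.708
V = pitch²·Σt = 1.55²·120.708 = 290.001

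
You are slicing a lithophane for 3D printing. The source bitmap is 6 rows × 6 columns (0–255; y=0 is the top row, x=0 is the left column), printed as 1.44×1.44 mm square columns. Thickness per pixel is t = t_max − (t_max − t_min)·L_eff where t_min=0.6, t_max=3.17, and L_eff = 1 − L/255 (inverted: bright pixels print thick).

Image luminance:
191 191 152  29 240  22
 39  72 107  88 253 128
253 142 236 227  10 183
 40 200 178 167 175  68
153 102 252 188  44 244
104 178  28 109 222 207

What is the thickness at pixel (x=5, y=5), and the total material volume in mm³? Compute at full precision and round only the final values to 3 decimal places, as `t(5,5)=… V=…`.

t(5,5)=2.686 V=153.922

span = t_max - t_min = 3.17 - 0.6 = 2.570
L(5,5) = 207, L_eff = 1 - 207/255 = 0.188235 (inverted)
t(5,5) = 3.17 - 2.570·0.188235 = 2.686
Σt over all 6·6 pixels = 946427/12750 ≈ 74.2295686
V = pitch²·Σt = 1.44²·946427/12750 = 153.922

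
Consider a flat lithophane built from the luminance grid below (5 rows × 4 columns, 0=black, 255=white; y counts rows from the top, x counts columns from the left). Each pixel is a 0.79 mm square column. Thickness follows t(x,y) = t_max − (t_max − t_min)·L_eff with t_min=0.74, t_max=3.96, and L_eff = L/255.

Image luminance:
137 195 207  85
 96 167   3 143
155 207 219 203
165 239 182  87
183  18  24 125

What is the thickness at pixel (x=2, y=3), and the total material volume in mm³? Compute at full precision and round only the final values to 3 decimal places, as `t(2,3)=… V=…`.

t(2,3)=1.662 V=27.047

span = t_max - t_min = 3.96 - 0.74 = 3.220
L(2,3) = 182, L_eff = 182/255 = 0.713725
t(2,3) = 3.96 - 3.220·0.713725 = 1.662
Σt over all 5·4 pixels = 55256/1275 ≈ 43.3380392
V = pitch²·Σt = 0.79²·55256/1275 = 27.047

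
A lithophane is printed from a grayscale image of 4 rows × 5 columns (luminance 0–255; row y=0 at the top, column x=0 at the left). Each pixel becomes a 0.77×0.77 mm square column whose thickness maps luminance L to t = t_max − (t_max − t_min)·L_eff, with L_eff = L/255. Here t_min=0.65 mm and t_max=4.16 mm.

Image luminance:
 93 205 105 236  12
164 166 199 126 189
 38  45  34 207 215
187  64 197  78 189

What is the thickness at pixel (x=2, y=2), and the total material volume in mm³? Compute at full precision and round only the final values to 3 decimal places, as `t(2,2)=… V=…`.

t(2,2)=3.692 V=26.894

span = t_max - t_min = 4.16 - 0.65 = 3.510
L(2,2) = 34, L_eff = 34/255 = 0.133333
t(2,2) = 4.16 - 3.510·0.133333 = 3.692
Σt over all 4·5 pixels = 385567/8500 ≈ 45.3608235
V = pitch²·Σt = 0.77²·385567/8500 = 26.894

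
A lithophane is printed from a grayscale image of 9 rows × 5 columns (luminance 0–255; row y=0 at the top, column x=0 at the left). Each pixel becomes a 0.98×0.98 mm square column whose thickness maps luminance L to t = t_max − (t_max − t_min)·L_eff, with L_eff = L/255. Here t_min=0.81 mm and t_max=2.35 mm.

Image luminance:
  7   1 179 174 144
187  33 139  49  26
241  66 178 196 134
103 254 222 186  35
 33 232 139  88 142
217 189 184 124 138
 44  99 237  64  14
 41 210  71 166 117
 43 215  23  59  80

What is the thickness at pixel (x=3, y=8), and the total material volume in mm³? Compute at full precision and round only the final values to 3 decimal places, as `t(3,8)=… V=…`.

t(3,8)=1.994 V=69.529

span = t_max - t_min = 2.35 - 0.81 = 1.540
L(3,8) = 59, L_eff = 59/255 = 0.231373
t(3,8) = 2.35 - 1.540·0.231373 = 1.994
Σt over all 9·5 pixels = 615361/8500 ≈ 72.3954118
V = pitch²·Σt = 0.98²·615361/8500 = 69.529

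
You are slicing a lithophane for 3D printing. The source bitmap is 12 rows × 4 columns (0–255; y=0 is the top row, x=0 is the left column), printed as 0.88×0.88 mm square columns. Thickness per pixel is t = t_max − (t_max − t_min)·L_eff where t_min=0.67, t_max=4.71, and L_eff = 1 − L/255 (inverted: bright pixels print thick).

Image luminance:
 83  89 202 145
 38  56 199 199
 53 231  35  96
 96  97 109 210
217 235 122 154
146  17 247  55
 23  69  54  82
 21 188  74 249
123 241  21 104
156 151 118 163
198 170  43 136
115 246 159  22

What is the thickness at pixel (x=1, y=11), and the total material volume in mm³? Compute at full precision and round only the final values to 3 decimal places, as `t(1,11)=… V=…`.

t(1,11)=4.567 V=99.218

span = t_max - t_min = 4.71 - 0.67 = 4.040
L(1,11) = 246, L_eff = 1 - 246/255 = 0.035294 (inverted)
t(1,11) = 4.71 - 4.040·0.035294 = 4.567
Σt over all 12·4 pixels = 272259/2125 ≈ 128.1218824
V = pitch²·Σt = 0.88²·272259/2125 = 99.218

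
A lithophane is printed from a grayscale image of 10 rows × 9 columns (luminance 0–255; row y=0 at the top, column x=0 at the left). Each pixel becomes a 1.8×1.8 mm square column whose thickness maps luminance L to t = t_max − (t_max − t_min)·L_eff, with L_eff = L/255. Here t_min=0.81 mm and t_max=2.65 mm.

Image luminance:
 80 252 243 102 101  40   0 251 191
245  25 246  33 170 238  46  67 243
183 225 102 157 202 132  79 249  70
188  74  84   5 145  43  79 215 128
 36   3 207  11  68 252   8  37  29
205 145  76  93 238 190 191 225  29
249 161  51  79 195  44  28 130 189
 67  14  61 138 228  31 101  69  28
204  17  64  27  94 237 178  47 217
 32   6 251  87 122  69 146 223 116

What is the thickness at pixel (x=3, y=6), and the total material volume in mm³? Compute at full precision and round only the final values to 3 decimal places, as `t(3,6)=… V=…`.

span = t_max - t_min = 2.65 - 0.81 = 1.840
L(3,6) = 79, L_eff = 79/255 = 0.309804
t(3,6) = 2.65 - 1.840·0.309804 = 2.080
Σt over all 10·9 pixels = 2031083/12750 ≈ 159.3006275
V = pitch²·Σt = 1.8²·2031083/12750 = 516.134

t(3,6)=2.080 V=516.134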